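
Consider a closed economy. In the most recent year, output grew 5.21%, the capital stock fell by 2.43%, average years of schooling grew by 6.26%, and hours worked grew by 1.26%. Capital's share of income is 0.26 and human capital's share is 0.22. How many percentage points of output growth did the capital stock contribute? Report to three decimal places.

-0.632

Contribution = share × growth = 0.26 × (-2.43) = -0.6318 pp.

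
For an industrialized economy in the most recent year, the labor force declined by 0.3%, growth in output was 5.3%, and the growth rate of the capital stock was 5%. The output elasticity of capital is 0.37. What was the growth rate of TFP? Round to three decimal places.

Labor's share = 1 − 0.37 = 0.63.
The capital stock: 0.37 × 5 = 1.85 pp.
The labor force: 0.63 × (-0.3) = -0.189 pp.
TFP growth = 5.3 − 1.661 = 3.639%.

TFP grew 3.639%.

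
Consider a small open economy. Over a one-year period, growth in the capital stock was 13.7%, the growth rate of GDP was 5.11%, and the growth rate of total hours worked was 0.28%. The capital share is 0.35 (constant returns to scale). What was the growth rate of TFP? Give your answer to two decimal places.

TFP grew 0.13%.

Labor's share = 1 − 0.35 = 0.65.
The capital stock: 0.35 × 13.7 = 4.795 pp.
Total hours worked: 0.65 × 0.28 = 0.182 pp.
TFP growth = 5.11 − 4.977 = 0.133%.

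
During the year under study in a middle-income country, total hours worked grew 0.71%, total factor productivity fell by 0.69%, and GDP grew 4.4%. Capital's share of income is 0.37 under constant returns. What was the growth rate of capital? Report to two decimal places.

Capital grew 12.55%.

Labor's share = 1 − 0.37 = 0.63.
gY = gA + 0.63×0.71 + 0.37×g.
0.37×g = 4.4 + 0.69 − 0.4473 = 4.6427.
g = 4.6427 / 0.37 = 12.5478%.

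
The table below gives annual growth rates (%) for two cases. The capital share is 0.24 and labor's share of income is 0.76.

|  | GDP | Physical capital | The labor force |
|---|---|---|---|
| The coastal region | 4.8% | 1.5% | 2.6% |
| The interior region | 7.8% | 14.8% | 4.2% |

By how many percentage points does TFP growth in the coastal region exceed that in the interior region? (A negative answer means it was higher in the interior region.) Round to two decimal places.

Labor's share = 1 − 0.24 = 0.76.
The coastal region: TFP = 4.8 − 0.36 − 1.976 = 2.464%.
The interior region: TFP = 7.8 − 3.552 − 3.192 = 1.056%.
Difference = 2.464 − (1.056) = 1.408 pp.

1.41 percentage points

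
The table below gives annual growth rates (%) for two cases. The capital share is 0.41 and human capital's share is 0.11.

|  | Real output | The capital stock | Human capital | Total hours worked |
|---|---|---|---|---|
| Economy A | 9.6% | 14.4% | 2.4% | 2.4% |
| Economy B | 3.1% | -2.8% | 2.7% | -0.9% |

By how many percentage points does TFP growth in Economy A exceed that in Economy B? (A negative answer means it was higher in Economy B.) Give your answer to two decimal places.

Labor's share = 1 − 0.41 − 0.11 = 0.48.
Economy A: TFP = 9.6 − 5.904 − 0.264 − 1.152 = 2.28%.
Economy B: TFP = 3.1 + 1.148 − 0.297 + 0.432 = 4.383%.
Difference = 2.28 − (4.383) = -2.103 pp.

-2.10 percentage points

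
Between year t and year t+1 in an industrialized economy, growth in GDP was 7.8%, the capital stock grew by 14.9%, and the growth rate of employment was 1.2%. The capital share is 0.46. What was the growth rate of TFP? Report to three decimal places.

0.298%

Labor's share = 1 − 0.46 = 0.54.
The capital stock: 0.46 × 14.9 = 6.854 pp.
Employment: 0.54 × 1.2 = 0.648 pp.
TFP growth = 7.8 − 7.502 = 0.298%.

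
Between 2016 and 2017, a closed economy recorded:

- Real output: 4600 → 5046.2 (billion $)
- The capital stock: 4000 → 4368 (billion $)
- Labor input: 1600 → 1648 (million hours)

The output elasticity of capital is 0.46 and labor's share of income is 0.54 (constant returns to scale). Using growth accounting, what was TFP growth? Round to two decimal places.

TFP growth was 3.85%.

Real output growth = (5046.2 − 4600) / 4600 = 9.7%.
The capital stock growth = (4368 − 4000) / 4000 = 9.2%.
Labor input growth = (1648 − 1600) / 1600 = 3%.
Labor's share = 1 − 0.46 = 0.54.
The capital stock: 0.46 × 9.2 = 4.232 pp.
Labor input: 0.54 × 3 = 1.62 pp.
TFP growth = 9.7 − 5.852 = 3.848%.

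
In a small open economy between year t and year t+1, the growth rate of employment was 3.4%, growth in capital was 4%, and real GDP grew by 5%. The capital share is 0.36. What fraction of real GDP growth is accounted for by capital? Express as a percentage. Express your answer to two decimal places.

28.80%

Capital contributed 0.36 × 4 = 1.44 pp.
Share of growth = 1.44 / 5 × 100 = 28.8%.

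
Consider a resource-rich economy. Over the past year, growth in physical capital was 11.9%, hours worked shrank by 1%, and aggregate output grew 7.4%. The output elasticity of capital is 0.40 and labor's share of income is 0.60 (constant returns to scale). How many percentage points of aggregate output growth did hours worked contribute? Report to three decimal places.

-0.600

Labor's share = 1 − 0.4 = 0.6.
Contribution = share × growth = 0.6 × (-1) = -0.6 pp.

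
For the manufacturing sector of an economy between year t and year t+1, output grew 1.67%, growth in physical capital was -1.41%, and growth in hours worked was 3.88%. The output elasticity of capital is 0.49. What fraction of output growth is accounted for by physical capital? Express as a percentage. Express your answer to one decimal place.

-41.4%

Physical capital contributed 0.49 × (-1.41) = -0.6909 pp.
Share of growth = -0.6909 / 1.67 × 100 = -41.371%.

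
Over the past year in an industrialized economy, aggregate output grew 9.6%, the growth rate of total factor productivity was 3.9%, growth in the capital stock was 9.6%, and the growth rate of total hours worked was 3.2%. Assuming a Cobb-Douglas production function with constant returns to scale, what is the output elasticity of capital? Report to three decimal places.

α = 0.391

gY = gA + α·gK + (1−α)·gL, so gY − gA − gL = α(gK − gL).
9.6 − 3.9 − 3.2 = α × (9.6 − 3.2).
2.5 = 6.4 α, so α = 0.39063.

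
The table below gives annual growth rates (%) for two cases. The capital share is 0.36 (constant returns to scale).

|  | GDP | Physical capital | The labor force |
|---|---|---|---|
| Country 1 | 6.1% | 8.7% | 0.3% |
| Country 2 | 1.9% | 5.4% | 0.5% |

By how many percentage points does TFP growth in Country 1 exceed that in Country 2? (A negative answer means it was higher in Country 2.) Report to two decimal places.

3.14 percentage points

Labor's share = 1 − 0.36 = 0.64.
Country 1: TFP = 6.1 − 3.132 − 0.192 = 2.776%.
Country 2: TFP = 1.9 − 1.944 − 0.32 = -0.364%.
Difference = 2.776 − (-0.364) = 3.14 pp.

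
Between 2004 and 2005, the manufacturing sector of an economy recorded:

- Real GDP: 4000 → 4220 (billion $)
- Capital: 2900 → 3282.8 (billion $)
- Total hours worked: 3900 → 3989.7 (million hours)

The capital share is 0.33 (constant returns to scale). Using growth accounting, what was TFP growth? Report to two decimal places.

Real GDP growth = (4220 − 4000) / 4000 = 5.5%.
Capital growth = (3282.8 − 2900) / 2900 = 13.2%.
Total hours worked growth = (3989.7 − 3900) / 3900 = 2.3%.
Labor's share = 1 − 0.33 = 0.67.
Capital: 0.33 × 13.2 = 4.356 pp.
Total hours worked: 0.67 × 2.3 = 1.541 pp.
TFP growth = 5.5 − 5.897 = -0.397%.

-0.40%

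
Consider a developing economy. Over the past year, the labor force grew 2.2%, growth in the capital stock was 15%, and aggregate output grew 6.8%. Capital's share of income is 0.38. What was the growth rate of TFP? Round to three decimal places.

Labor's share = 1 − 0.38 = 0.62.
The capital stock: 0.38 × 15 = 5.7 pp.
The labor force: 0.62 × 2.2 = 1.364 pp.
TFP growth = 6.8 − 7.064 = -0.264%.

-0.264%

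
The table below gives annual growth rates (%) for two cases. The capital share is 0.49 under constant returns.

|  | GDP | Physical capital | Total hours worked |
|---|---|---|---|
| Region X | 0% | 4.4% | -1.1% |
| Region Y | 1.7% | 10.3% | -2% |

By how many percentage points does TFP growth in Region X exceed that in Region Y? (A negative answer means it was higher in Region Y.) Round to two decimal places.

0.73 percentage points

Labor's share = 1 − 0.49 = 0.51.
Region X: TFP = 0 − 2.156 + 0.561 = -1.595%.
Region Y: TFP = 1.7 − 5.047 + 1.02 = -2.327%.
Difference = -1.595 − (-2.327) = 0.732 pp.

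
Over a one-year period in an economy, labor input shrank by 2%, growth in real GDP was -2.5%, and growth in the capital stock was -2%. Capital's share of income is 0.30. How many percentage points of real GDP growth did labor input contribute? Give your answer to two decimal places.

-1.40 pp

Labor's share = 1 − 0.3 = 0.7.
Contribution = share × growth = 0.7 × (-2) = -1.4 pp.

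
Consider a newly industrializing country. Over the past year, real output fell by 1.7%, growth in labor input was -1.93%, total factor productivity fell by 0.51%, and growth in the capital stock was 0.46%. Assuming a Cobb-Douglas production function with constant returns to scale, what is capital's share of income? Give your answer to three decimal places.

Capital's share of income is 0.310.

gY = gA + α·gK + (1−α)·gL, so gY − gA − gL = α(gK − gL).
-1.7 + 0.51 + 1.93 = α × (0.46 − (-1.93)).
0.74 = 2.39 α, so α = 0.30962.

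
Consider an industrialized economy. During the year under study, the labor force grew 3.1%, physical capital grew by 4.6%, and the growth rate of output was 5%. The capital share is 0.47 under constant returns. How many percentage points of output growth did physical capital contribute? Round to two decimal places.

Contribution = share × growth = 0.47 × 4.6 = 2.162 pp.

2.16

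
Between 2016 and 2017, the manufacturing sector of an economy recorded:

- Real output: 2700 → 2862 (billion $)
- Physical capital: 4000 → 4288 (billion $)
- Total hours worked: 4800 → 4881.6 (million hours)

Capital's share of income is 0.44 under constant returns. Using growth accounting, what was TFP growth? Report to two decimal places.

Real output growth = (2862 − 2700) / 2700 = 6%.
Physical capital growth = (4288 − 4000) / 4000 = 7.2%.
Total hours worked growth = (4881.6 − 4800) / 4800 = 1.7%.
Labor's share = 1 − 0.44 = 0.56.
Physical capital: 0.44 × 7.2 = 3.168 pp.
Total hours worked: 0.56 × 1.7 = 0.952 pp.
TFP growth = 6 − 4.12 = 1.88%.

1.88%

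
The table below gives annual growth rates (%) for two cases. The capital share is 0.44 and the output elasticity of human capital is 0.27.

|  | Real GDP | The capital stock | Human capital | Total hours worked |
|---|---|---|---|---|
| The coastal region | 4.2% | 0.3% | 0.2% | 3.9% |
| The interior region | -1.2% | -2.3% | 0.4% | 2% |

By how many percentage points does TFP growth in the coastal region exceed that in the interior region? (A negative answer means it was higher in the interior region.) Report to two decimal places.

3.76 percentage points

Labor's share = 1 − 0.44 − 0.27 = 0.29.
The coastal region: TFP = 4.2 − 0.132 − 0.054 − 1.131 = 2.883%.
The interior region: TFP = -1.2 + 1.012 − 0.108 − 0.58 = -0.876%.
Difference = 2.883 − (-0.876) = 3.759 pp.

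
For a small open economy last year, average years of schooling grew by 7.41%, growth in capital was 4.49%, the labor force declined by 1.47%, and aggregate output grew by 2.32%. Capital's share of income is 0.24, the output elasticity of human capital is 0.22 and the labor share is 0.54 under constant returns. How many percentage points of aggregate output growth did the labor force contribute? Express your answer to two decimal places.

-0.79 pp

Labor's share = 1 − 0.24 − 0.22 = 0.54.
Contribution = share × growth = 0.54 × (-1.47) = -0.7938 pp.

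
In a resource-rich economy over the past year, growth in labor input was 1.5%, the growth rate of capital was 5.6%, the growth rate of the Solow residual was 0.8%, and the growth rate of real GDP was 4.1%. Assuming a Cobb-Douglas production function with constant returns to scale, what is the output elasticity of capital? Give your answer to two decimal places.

The output elasticity of capital is 0.44.

gY = gA + α·gK + (1−α)·gL, so gY − gA − gL = α(gK − gL).
4.1 − 0.8 − 1.5 = α × (5.6 − 1.5).
1.8 = 4.1 α, so α = 0.439.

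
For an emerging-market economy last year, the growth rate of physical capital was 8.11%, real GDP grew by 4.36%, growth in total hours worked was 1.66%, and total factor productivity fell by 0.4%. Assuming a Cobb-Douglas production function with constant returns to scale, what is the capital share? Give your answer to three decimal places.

gY = gA + α·gK + (1−α)·gL, so gY − gA − gL = α(gK − gL).
4.36 + 0.4 − 1.66 = α × (8.11 − 1.66).
3.1 = 6.45 α, so α = 0.48062.

α = 0.481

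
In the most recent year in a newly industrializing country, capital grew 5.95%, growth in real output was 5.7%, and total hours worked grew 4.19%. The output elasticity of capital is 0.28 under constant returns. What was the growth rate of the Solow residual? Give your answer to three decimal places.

Labor's share = 1 − 0.28 = 0.72.
Capital: 0.28 × 5.95 = 1.666 pp.
Total hours worked: 0.72 × 4.19 = 3.0168 pp.
TFP growth = 5.7 − 4.6828 = 1.0172%.

1.017%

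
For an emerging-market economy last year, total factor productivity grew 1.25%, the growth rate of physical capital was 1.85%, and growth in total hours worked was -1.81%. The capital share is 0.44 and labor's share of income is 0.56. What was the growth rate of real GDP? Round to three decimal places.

1.050%

Labor's share = 1 − 0.44 = 0.56.
Physical capital: 0.44 × 1.85 = 0.814 pp.
Total hours worked: 0.56 × (-1.81) = -1.0136 pp.
Output growth = 1.25 + (-0.1996) = 1.0504%.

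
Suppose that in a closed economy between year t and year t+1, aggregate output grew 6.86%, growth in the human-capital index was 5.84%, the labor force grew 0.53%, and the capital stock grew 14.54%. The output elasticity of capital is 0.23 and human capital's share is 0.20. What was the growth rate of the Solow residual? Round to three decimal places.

2.046%

Labor's share = 1 − 0.23 − 0.2 = 0.57.
The capital stock: 0.23 × 14.54 = 3.3442 pp.
The human-capital index: 0.2 × 5.84 = 1.168 pp.
The labor force: 0.57 × 0.53 = 0.3021 pp.
TFP growth = 6.86 − 4.8143 = 2.0457%.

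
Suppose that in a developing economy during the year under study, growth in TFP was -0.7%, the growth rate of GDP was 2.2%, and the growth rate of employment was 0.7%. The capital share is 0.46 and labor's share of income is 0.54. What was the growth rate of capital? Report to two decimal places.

Capital grew 5.48%.

Labor's share = 1 − 0.46 = 0.54.
gY = gA + 0.54×0.7 + 0.46×g.
0.46×g = 2.2 + 0.7 − 0.378 = 2.522.
g = 2.522 / 0.46 = 5.4826%.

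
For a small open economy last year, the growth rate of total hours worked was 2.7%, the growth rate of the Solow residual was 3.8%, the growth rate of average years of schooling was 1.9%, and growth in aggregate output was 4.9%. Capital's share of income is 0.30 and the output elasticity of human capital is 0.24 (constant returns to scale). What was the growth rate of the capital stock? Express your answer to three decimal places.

Labor's share = 1 − 0.3 − 0.24 = 0.46.
gY = gA + 0.24×1.9 + 0.46×2.7 + 0.3×g.
0.3×g = 4.9 − 3.8 − 1.698 = -0.598.
g = -0.598 / 0.3 = -1.99333%.

-1.993%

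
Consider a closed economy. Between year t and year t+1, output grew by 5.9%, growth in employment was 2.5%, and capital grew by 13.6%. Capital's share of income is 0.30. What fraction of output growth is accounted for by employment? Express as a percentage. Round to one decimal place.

Labor's share = 1 − 0.3 = 0.7.
Employment contributed 0.7 × 2.5 = 1.75 pp.
Share of growth = 1.75 / 5.9 × 100 = 29.661%.

29.7%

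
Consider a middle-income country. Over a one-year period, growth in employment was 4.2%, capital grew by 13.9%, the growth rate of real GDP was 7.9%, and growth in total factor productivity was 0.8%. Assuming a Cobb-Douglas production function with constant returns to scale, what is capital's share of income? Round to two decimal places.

Capital's share of income is 0.30.

gY = gA + α·gK + (1−α)·gL, so gY − gA − gL = α(gK − gL).
7.9 − 0.8 − 4.2 = α × (13.9 − 4.2).
2.9 = 9.7 α, so α = 0.299.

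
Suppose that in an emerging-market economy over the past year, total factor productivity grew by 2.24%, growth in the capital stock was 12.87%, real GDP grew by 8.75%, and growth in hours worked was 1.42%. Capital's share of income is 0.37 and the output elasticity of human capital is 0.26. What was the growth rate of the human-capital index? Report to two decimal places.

Labor's share = 1 − 0.37 − 0.26 = 0.37.
gY = gA + 0.37×12.87 + 0.37×1.42 + 0.26×g.
0.26×g = 8.75 − 2.24 − 5.2873 = 1.2227.
g = 1.2227 / 0.26 = 4.7027%.

The human-capital index growth was 4.70%.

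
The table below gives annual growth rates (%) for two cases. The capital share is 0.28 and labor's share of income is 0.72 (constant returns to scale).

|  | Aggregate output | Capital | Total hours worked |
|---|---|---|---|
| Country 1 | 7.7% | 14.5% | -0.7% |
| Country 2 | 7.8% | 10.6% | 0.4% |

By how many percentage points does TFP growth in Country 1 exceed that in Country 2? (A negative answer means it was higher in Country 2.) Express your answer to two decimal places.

-0.40 percentage points

Labor's share = 1 − 0.28 = 0.72.
Country 1: TFP = 7.7 − 4.06 + 0.504 = 4.144%.
Country 2: TFP = 7.8 − 2.968 − 0.288 = 4.544%.
Difference = 4.144 − (4.544) = -0.4 pp.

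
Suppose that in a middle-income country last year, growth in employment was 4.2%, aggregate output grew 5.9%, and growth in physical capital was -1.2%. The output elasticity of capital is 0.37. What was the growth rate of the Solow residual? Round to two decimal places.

The Solow residual growth was 3.70%.

Labor's share = 1 − 0.37 = 0.63.
Physical capital: 0.37 × (-1.2) = -0.444 pp.
Employment: 0.63 × 4.2 = 2.646 pp.
TFP growth = 5.9 − 2.202 = 3.698%.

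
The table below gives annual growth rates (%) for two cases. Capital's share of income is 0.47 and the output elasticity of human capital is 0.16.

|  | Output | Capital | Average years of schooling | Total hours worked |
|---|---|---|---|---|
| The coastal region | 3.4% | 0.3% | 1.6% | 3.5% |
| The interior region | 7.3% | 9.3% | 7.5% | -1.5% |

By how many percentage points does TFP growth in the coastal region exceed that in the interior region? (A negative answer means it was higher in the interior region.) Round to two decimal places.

-0.58 percentage points

Labor's share = 1 − 0.47 − 0.16 = 0.37.
The coastal region: TFP = 3.4 − 0.141 − 0.256 − 1.295 = 1.708%.
The interior region: TFP = 7.3 − 4.371 − 1.2 + 0.555 = 2.284%.
Difference = 1.708 − (2.284) = -0.576 pp.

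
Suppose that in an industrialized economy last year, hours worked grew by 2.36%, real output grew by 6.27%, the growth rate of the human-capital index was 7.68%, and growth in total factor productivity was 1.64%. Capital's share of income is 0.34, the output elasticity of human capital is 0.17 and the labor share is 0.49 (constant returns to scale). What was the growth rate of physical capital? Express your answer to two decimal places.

Physical capital growth was 6.38%.

Labor's share = 1 − 0.34 − 0.17 = 0.49.
gY = gA + 0.17×7.68 + 0.49×2.36 + 0.34×g.
0.34×g = 6.27 − 1.64 − 2.462 = 2.168.
g = 2.168 / 0.34 = 6.3765%.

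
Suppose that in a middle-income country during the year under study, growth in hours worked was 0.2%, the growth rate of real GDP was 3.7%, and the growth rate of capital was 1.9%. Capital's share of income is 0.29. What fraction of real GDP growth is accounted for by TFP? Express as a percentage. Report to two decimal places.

81.27%

Labor's share = 1 − 0.29 = 0.71.
Capital: 0.29 × 1.9 = 0.551 pp.
Hours worked: 0.71 × 0.2 = 0.142 pp.
TFP growth = 3.7 − 0.693 = 3.007%.
TFP share of growth = 3.007 / 3.7 × 100 = 81.2703%.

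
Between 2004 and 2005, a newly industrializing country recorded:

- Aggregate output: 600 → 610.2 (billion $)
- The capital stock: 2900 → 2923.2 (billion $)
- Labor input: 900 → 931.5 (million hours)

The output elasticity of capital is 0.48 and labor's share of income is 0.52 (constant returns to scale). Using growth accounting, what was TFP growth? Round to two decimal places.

Aggregate output growth = (610.2 − 600) / 600 = 1.7%.
The capital stock growth = (2923.2 − 2900) / 2900 = 0.8%.
Labor input growth = (931.5 − 900) / 900 = 3.5%.
Labor's share = 1 − 0.48 = 0.52.
The capital stock: 0.48 × 0.8 = 0.384 pp.
Labor input: 0.52 × 3.5 = 1.82 pp.
TFP growth = 1.7 − 2.204 = -0.504%.

-0.50%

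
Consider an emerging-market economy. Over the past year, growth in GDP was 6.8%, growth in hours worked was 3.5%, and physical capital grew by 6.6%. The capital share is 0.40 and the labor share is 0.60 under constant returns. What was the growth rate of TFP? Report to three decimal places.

Labor's share = 1 − 0.4 = 0.6.
Physical capital: 0.4 × 6.6 = 2.64 pp.
Hours worked: 0.6 × 3.5 = 2.1 pp.
TFP growth = 6.8 − 4.74 = 2.06%.

2.060%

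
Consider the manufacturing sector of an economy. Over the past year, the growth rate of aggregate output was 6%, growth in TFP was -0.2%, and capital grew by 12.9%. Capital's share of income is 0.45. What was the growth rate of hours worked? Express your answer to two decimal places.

Hours worked growth was 0.72%.

Labor's share = 1 − 0.45 = 0.55.
gY = gA + 0.45×12.9 + 0.55×g.
0.55×g = 6 + 0.2 − 5.805 = 0.395.
g = 0.395 / 0.55 = 0.7182%.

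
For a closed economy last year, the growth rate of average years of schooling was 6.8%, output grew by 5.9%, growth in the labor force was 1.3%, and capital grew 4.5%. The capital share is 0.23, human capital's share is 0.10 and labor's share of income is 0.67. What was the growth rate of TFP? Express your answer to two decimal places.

3.31%

Labor's share = 1 − 0.23 − 0.1 = 0.67.
Capital: 0.23 × 4.5 = 1.035 pp.
Average years of schooling: 0.1 × 6.8 = 0.68 pp.
The labor force: 0.67 × 1.3 = 0.871 pp.
TFP growth = 5.9 − 2.586 = 3.314%.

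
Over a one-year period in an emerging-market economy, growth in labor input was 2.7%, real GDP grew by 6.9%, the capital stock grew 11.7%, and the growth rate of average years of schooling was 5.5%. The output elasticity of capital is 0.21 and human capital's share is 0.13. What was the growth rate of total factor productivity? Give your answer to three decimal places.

1.946%

Labor's share = 1 − 0.21 − 0.13 = 0.66.
The capital stock: 0.21 × 11.7 = 2.457 pp.
Average years of schooling: 0.13 × 5.5 = 0.715 pp.
Labor input: 0.66 × 2.7 = 1.782 pp.
TFP growth = 6.9 − 4.954 = 1.946%.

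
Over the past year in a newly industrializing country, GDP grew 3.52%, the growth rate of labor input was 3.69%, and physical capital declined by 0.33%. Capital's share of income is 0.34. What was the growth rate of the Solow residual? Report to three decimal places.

Labor's share = 1 − 0.34 = 0.66.
Physical capital: 0.34 × (-0.33) = -0.1122 pp.
Labor input: 0.66 × 3.69 = 2.4354 pp.
TFP growth = 3.52 − 2.3232 = 1.1968%.

1.197%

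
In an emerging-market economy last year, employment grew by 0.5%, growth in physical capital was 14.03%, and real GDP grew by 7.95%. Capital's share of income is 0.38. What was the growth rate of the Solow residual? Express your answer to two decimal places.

Labor's share = 1 − 0.38 = 0.62.
Physical capital: 0.38 × 14.03 = 5.3314 pp.
Employment: 0.62 × 0.5 = 0.31 pp.
TFP growth = 7.95 − 5.6414 = 2.3086%.

2.31%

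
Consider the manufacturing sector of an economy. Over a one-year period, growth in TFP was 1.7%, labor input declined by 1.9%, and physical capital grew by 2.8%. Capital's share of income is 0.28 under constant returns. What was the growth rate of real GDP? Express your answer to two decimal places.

Real GDP growth was 1.12%.

Labor's share = 1 − 0.28 = 0.72.
Physical capital: 0.28 × 2.8 = 0.784 pp.
Labor input: 0.72 × (-1.9) = -1.368 pp.
Output growth = 1.7 + (-0.584) = 1.116%.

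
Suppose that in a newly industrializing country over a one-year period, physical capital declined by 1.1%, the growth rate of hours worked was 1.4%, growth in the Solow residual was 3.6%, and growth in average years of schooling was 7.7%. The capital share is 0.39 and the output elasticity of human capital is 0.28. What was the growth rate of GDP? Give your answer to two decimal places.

Labor's share = 1 − 0.39 − 0.28 = 0.33.
Physical capital: 0.39 × (-1.1) = -0.429 pp.
Average years of schooling: 0.28 × 7.7 = 2.156 pp.
Hours worked: 0.33 × 1.4 = 0.462 pp.
Output growth = 3.6 + 2.189 = 5.789%.

5.79%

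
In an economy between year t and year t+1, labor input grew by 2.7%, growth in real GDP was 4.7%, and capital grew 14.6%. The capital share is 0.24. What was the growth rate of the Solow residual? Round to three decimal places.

-0.856%

Labor's share = 1 − 0.24 = 0.76.
Capital: 0.24 × 14.6 = 3.504 pp.
Labor input: 0.76 × 2.7 = 2.052 pp.
TFP growth = 4.7 − 5.556 = -0.856%.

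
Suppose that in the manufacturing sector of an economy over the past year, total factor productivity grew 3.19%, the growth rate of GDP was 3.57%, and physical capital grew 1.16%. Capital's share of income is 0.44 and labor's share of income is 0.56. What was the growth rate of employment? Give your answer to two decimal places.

Labor's share = 1 − 0.44 = 0.56.
gY = gA + 0.44×1.16 + 0.56×g.
0.56×g = 3.57 − 3.19 − 0.5104 = -0.1304.
g = -0.1304 / 0.56 = -0.2329%.

-0.23%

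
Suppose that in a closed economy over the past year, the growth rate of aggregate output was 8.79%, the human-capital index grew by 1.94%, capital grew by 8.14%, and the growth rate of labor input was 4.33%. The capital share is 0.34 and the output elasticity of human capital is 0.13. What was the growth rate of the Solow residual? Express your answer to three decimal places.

3.475%

Labor's share = 1 − 0.34 − 0.13 = 0.53.
Capital: 0.34 × 8.14 = 2.7676 pp.
The human-capital index: 0.13 × 1.94 = 0.2522 pp.
Labor input: 0.53 × 4.33 = 2.2949 pp.
TFP growth = 8.79 − 5.3147 = 3.4753%.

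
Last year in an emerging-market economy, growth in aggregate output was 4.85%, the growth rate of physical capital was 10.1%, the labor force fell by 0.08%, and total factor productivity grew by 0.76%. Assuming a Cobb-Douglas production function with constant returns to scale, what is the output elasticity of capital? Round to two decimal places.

gY = gA + α·gK + (1−α)·gL, so gY − gA − gL = α(gK − gL).
4.85 − 0.76 + 0.08 = α × (10.1 − (-0.08)).
4.17 = 10.18 α, so α = 0.4096.

The output elasticity of capital is 0.41.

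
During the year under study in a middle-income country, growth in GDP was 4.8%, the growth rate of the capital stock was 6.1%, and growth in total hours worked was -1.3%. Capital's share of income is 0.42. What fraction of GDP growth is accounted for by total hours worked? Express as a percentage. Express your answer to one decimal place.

Total hours worked accounted for -15.7% of growth.

Labor's share = 1 − 0.42 = 0.58.
Total hours worked contributed 0.58 × (-1.3) = -0.754 pp.
Share of growth = -0.754 / 4.8 × 100 = -15.708%.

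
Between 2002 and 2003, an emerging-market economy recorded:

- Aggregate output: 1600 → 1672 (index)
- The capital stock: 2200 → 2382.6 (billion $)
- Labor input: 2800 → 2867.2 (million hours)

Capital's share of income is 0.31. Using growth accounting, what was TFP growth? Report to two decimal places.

Aggregate output growth = (1672 − 1600) / 1600 = 4.5%.
The capital stock growth = (2382.6 − 2200) / 2200 = 8.3%.
Labor input growth = (2867.2 − 2800) / 2800 = 2.4%.
Labor's share = 1 − 0.31 = 0.69.
The capital stock: 0.31 × 8.3 = 2.573 pp.
Labor input: 0.69 × 2.4 = 1.656 pp.
TFP growth = 4.5 − 4.229 = 0.271%.

0.27%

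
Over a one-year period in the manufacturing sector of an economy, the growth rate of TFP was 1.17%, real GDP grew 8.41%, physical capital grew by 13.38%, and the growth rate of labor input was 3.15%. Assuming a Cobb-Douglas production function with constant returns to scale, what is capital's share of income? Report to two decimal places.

0.40

gY = gA + α·gK + (1−α)·gL, so gY − gA − gL = α(gK − gL).
8.41 − 1.17 − 3.15 = α × (13.38 − 3.15).
4.09 = 10.23 α, so α = 0.3998.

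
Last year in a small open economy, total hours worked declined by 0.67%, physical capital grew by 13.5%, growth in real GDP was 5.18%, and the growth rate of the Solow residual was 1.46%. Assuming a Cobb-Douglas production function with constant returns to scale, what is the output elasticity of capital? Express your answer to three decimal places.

α = 0.310

gY = gA + α·gK + (1−α)·gL, so gY − gA − gL = α(gK − gL).
5.18 − 1.46 + 0.67 = α × (13.5 − (-0.67)).
4.39 = 14.17 α, so α = 0.30981.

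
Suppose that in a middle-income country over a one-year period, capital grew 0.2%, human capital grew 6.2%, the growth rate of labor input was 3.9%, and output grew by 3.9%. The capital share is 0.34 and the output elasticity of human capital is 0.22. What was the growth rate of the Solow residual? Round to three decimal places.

Labor's share = 1 − 0.34 − 0.22 = 0.44.
Capital: 0.34 × 0.2 = 0.068 pp.
Human capital: 0.22 × 6.2 = 1.364 pp.
Labor input: 0.44 × 3.9 = 1.716 pp.
TFP growth = 3.9 − 3.148 = 0.752%.

The Solow residual grew 0.752%.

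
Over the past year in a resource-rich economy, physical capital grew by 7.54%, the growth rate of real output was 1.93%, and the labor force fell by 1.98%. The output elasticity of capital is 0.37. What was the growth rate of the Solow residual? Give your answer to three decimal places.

0.388%

Labor's share = 1 − 0.37 = 0.63.
Physical capital: 0.37 × 7.54 = 2.7898 pp.
The labor force: 0.63 × (-1.98) = -1.2474 pp.
TFP growth = 1.93 − 1.5424 = 0.3876%.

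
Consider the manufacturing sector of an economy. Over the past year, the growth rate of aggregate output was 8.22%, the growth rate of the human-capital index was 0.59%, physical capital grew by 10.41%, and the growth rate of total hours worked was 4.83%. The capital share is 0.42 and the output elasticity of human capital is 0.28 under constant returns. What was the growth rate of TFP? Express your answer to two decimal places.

Labor's share = 1 − 0.42 − 0.28 = 0.3.
Physical capital: 0.42 × 10.41 = 4.3722 pp.
The human-capital index: 0.28 × 0.59 = 0.1652 pp.
Total hours worked: 0.3 × 4.83 = 1.449 pp.
TFP growth = 8.22 − 5.9864 = 2.2336%.

TFP grew 2.23%.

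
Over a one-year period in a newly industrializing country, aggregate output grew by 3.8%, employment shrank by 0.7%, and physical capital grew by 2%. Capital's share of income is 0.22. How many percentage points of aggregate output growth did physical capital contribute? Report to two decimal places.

Contribution = share × growth = 0.22 × 2 = 0.44 pp.

0.44 pp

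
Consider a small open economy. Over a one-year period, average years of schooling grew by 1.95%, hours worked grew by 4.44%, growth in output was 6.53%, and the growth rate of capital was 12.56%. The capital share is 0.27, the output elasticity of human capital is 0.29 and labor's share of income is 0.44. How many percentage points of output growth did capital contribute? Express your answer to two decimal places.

3.39 percentage points

Contribution = share × growth = 0.27 × 12.56 = 3.3912 pp.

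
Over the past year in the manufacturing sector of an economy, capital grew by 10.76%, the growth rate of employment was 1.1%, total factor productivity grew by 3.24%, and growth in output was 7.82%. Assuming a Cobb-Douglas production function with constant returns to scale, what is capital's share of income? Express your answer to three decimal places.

0.360

gY = gA + α·gK + (1−α)·gL, so gY − gA − gL = α(gK − gL).
7.82 − 3.24 − 1.1 = α × (10.76 − 1.1).
3.48 = 9.66 α, so α = 0.36025.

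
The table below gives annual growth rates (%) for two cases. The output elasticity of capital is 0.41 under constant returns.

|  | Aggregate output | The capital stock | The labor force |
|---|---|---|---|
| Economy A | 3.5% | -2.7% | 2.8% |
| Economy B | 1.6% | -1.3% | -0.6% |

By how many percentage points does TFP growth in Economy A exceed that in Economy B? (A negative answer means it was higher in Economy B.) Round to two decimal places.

0.47 percentage points

Labor's share = 1 − 0.41 = 0.59.
Economy A: TFP = 3.5 + 1.107 − 1.652 = 2.955%.
Economy B: TFP = 1.6 + 0.533 + 0.354 = 2.487%.
Difference = 2.955 − (2.487) = 0.468 pp.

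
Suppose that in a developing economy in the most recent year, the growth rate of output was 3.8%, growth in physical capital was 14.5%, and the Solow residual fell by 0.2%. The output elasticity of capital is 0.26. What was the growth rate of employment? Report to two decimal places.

Employment grew 0.31%.

Labor's share = 1 − 0.26 = 0.74.
gY = gA + 0.26×14.5 + 0.74×g.
0.74×g = 3.8 + 0.2 − 3.77 = 0.23.
g = 0.23 / 0.74 = 0.3108%.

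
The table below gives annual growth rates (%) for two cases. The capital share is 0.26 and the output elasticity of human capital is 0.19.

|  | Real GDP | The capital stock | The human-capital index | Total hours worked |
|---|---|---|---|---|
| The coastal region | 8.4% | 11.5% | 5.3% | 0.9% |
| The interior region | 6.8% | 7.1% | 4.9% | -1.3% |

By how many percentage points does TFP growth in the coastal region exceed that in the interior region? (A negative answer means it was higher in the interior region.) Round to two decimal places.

-0.83 percentage points

Labor's share = 1 − 0.26 − 0.19 = 0.55.
The coastal region: TFP = 8.4 − 2.99 − 1.007 − 0.495 = 3.908%.
The interior region: TFP = 6.8 − 1.846 − 0.931 + 0.715 = 4.738%.
Difference = 3.908 − (4.738) = -0.83 pp.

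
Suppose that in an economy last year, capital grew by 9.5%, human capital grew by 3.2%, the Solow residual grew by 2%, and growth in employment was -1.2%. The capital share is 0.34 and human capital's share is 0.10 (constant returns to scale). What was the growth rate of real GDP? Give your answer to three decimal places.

Labor's share = 1 − 0.34 − 0.1 = 0.56.
Capital: 0.34 × 9.5 = 3.23 pp.
Human capital: 0.1 × 3.2 = 0.32 pp.
Employment: 0.56 × (-1.2) = -0.672 pp.
Output growth = 2 + 2.878 = 4.878%.

4.878%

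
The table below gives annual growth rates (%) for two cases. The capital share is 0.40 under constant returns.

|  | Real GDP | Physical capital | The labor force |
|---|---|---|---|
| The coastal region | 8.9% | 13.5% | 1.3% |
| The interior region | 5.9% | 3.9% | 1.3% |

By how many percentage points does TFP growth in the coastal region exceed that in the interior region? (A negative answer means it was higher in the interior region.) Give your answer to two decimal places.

Labor's share = 1 − 0.4 = 0.6.
The coastal region: TFP = 8.9 − 5.4 − 0.78 = 2.72%.
The interior region: TFP = 5.9 − 1.56 − 0.78 = 3.56%.
Difference = 2.72 − (3.56) = -0.84 pp.

-0.84 percentage points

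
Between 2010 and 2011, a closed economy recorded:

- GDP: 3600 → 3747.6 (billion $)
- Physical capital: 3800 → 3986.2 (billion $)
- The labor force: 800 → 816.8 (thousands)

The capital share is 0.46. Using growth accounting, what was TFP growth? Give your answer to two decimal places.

GDP growth = (3747.6 − 3600) / 3600 = 4.1%.
Physical capital growth = (3986.2 − 3800) / 3800 = 4.9%.
The labor force growth = (816.8 − 800) / 800 = 2.1%.
Labor's share = 1 − 0.46 = 0.54.
Physical capital: 0.46 × 4.9 = 2.254 pp.
The labor force: 0.54 × 2.1 = 1.134 pp.
TFP growth = 4.1 − 3.388 = 0.712%.

0.71%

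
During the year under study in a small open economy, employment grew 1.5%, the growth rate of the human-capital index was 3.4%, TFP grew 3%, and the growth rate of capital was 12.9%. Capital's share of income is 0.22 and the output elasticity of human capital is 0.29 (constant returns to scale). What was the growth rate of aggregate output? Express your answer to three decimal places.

Aggregate output grew 7.559%.

Labor's share = 1 − 0.22 − 0.29 = 0.49.
Capital: 0.22 × 12.9 = 2.838 pp.
The human-capital index: 0.29 × 3.4 = 0.986 pp.
Employment: 0.49 × 1.5 = 0.735 pp.
Output growth = 3 + 4.559 = 7.559%.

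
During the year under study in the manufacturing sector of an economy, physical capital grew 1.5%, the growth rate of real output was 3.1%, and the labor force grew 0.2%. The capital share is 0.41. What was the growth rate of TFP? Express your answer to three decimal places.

Labor's share = 1 − 0.41 = 0.59.
Physical capital: 0.41 × 1.5 = 0.615 pp.
The labor force: 0.59 × 0.2 = 0.118 pp.
TFP growth = 3.1 − 0.733 = 2.367%.

TFP growth was 2.367%.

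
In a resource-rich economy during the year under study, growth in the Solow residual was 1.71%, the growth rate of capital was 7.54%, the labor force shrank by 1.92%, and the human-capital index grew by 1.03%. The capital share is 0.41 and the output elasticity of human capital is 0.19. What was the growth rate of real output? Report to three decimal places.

Labor's share = 1 − 0.41 − 0.19 = 0.4.
Capital: 0.41 × 7.54 = 3.0914 pp.
The human-capital index: 0.19 × 1.03 = 0.1957 pp.
The labor force: 0.4 × (-1.92) = -0.768 pp.
Output growth = 1.71 + 2.5191 = 4.2291%.

4.229%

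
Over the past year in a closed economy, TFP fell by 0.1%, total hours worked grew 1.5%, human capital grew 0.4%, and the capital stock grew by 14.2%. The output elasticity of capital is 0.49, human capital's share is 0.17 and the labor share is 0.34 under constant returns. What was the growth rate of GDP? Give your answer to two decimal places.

Labor's share = 1 − 0.49 − 0.17 = 0.34.
The capital stock: 0.49 × 14.2 = 6.958 pp.
Human capital: 0.17 × 0.4 = 0.068 pp.
Total hours worked: 0.34 × 1.5 = 0.51 pp.
Output growth = -0.1 + 7.536 = 7.436%.

7.44%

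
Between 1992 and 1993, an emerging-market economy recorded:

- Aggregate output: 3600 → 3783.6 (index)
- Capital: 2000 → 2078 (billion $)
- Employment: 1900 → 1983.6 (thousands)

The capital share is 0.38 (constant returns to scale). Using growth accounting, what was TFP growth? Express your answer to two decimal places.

0.89%

Aggregate output growth = (3783.6 − 3600) / 3600 = 5.1%.
Capital growth = (2078 − 2000) / 2000 = 3.9%.
Employment growth = (1983.6 − 1900) / 1900 = 4.4%.
Labor's share = 1 − 0.38 = 0.62.
Capital: 0.38 × 3.9 = 1.482 pp.
Employment: 0.62 × 4.4 = 2.728 pp.
TFP growth = 5.1 − 4.21 = 0.89%.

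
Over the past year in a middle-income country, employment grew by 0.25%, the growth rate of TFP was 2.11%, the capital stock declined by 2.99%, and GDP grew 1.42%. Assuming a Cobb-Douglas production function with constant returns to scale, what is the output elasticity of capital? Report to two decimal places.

gY = gA + α·gK + (1−α)·gL, so gY − gA − gL = α(gK − gL).
1.42 − 2.11 − 0.25 = α × (-2.99 − 0.25).
-0.94 = -3.24 α, so α = 0.2901.

The output elasticity of capital is 0.29.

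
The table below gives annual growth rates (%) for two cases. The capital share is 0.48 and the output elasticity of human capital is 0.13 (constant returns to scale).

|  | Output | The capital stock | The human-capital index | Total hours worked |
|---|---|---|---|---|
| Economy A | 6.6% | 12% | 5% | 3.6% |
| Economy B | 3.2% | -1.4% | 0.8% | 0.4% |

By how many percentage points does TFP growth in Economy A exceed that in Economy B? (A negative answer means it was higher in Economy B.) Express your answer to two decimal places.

-4.83 percentage points

Labor's share = 1 − 0.48 − 0.13 = 0.39.
Economy A: TFP = 6.6 − 5.76 − 0.65 − 1.404 = -1.214%.
Economy B: TFP = 3.2 + 0.672 − 0.104 − 0.156 = 3.612%.
Difference = -1.214 − (3.612) = -4.826 pp.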